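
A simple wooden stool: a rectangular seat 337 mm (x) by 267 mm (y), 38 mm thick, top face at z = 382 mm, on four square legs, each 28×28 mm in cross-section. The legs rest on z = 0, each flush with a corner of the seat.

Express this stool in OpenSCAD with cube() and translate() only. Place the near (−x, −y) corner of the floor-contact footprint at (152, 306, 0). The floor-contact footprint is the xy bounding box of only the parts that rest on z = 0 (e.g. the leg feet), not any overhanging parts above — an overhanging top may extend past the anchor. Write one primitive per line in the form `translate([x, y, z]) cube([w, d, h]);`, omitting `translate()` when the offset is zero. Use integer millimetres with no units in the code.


// leg_h = 382 - 38 = 344
translate([152, 306, 344]) cube([337, 267, 38]);
translate([152, 306, 0]) cube([28, 28, 344]);
translate([461, 306, 0]) cube([28, 28, 344]);
translate([152, 545, 0]) cube([28, 28, 344]);
translate([461, 545, 0]) cube([28, 28, 344]);


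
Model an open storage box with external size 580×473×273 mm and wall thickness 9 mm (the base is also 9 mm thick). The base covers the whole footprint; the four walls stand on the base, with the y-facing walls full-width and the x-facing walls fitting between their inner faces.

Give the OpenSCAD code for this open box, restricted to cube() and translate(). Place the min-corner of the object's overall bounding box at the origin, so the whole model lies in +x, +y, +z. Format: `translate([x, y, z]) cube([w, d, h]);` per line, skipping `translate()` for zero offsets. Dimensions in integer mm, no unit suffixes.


cube([580, 473, 9]);
translate([0, 0, 9]) cube([580, 9, 264]);
translate([0, 464, 9]) cube([580, 9, 264]);
translate([0, 9, 9]) cube([9, 455, 264]);
translate([571, 9, 9]) cube([9, 455, 264]);


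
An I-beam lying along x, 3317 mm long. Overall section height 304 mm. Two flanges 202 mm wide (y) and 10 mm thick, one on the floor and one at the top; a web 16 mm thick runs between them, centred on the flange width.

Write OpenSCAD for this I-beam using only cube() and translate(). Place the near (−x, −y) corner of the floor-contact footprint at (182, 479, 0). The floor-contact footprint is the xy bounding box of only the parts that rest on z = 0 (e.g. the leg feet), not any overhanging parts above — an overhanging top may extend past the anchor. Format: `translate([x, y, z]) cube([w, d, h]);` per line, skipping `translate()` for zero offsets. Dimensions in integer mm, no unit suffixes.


translate([182, 479, 0]) cube([3317, 202, 10]);
translate([182, 572, 10]) cube([3317, 16, 284]);
translate([182, 479, 294]) cube([3317, 202, 10]);


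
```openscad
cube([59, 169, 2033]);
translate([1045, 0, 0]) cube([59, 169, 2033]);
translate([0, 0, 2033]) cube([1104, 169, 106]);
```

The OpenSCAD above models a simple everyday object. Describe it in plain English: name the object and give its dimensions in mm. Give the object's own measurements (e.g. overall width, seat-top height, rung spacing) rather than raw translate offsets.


A door frame. The clear opening is 986 mm wide and 2033 mm high. Two 59 mm wide jambs, 169 mm deep, stand either side of the opening from the floor to the top of the opening. A 106 mm thick head sits across the top of both jambs, spanning the full outside width of the frame.


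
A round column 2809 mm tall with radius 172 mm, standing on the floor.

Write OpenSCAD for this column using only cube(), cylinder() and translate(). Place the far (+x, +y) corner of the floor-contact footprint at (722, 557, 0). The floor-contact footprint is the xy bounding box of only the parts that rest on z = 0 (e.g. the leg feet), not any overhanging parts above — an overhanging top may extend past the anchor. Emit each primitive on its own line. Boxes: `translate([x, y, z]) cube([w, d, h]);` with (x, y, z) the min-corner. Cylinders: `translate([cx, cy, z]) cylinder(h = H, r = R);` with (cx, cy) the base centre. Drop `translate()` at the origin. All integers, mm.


translate([550, 385, 0]) cylinder(h = 2809, r = 172);


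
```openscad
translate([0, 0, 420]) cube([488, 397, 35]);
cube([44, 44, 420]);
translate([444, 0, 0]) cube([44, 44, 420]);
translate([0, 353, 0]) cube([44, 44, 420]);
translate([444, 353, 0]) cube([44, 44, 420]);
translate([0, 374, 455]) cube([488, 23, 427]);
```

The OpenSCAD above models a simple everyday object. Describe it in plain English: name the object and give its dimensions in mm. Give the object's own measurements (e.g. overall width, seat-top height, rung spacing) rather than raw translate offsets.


A chair. The seat is a 488×397×35 mm slab with its top at z = 455 mm, on four 44×44 mm corner legs (flush with the seat edges, standing on z = 0). A flat backrest 23 mm thick, 427 mm tall, spans the full seat width and rises from the seat top along its +y edge, rear face flush with the rear of the seat.


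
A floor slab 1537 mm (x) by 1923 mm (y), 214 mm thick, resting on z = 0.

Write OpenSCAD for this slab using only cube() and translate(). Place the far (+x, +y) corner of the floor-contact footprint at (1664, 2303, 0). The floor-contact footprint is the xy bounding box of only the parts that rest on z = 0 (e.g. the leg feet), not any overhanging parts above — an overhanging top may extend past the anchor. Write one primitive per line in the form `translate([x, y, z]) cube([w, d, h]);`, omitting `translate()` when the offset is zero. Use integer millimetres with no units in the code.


translate([127, 380, 0]) cube([1537, 1923, 214]);


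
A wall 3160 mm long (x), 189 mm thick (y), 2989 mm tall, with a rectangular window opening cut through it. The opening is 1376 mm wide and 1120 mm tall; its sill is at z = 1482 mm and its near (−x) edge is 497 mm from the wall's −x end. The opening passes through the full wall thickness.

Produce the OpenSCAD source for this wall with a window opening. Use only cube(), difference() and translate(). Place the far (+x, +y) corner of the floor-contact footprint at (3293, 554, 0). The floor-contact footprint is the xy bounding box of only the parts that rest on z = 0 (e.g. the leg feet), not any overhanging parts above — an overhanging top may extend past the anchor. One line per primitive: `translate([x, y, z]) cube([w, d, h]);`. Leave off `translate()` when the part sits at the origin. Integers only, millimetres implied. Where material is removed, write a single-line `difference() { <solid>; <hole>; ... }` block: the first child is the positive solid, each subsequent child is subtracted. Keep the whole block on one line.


difference() { translate([133, 365, 0]) cube([3160, 189, 2989]); translate([630, 365, 1482]) cube([1376, 189, 1120]); }


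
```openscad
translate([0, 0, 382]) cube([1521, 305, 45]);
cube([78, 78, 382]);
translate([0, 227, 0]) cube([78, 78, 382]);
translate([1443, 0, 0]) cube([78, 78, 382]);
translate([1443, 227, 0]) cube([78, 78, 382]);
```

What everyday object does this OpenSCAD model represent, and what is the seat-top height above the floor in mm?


A bench. The seat-top height is 427 mm.

A long slab on four corner posts — a bench. The slab sits at z = 382 with thickness 45, so the top is 382 + 45 = 427 mm.


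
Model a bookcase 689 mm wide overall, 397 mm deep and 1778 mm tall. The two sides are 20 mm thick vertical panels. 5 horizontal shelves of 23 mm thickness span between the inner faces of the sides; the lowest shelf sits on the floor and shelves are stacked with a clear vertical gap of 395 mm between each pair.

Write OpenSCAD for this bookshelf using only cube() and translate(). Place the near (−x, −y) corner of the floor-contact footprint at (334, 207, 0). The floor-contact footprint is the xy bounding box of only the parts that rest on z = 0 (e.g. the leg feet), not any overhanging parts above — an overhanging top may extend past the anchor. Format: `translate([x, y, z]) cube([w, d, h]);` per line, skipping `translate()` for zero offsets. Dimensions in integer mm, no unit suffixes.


translate([334, 207, 0]) cube([20, 397, 1778]);
translate([1003, 207, 0]) cube([20, 397, 1778]);
translate([354, 207, 0]) cube([649, 397, 23]);
translate([354, 207, 418]) cube([649, 397, 23]);
translate([354, 207, 836]) cube([649, 397, 23]);
translate([354, 207, 1254]) cube([649, 397, 23]);
translate([354, 207, 1672]) cube([649, 397, 23]);


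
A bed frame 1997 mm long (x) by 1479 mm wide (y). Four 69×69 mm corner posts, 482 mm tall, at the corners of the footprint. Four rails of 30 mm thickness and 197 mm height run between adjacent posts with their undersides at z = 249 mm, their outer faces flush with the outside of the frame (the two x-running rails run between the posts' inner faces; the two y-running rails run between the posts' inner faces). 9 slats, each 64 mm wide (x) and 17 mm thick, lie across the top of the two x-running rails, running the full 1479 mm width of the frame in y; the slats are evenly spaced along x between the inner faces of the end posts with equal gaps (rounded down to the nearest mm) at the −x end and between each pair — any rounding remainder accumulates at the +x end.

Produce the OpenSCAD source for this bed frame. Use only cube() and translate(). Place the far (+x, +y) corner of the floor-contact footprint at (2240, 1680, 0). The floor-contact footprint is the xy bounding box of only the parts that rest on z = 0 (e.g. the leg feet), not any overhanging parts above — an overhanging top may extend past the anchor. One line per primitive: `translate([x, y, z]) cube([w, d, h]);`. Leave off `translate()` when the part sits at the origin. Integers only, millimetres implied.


// slat z = rail_z + rail_h = 249 + 197 = 446
// slat gap = ⌊(1859 − 9·64) / 10⌋ = 128
translate([243, 201, 0]) cube([69, 69, 482]);
translate([243, 1611, 0]) cube([69, 69, 482]);
translate([2171, 201, 0]) cube([69, 69, 482]);
translate([2171, 1611, 0]) cube([69, 69, 482]);
translate([312, 201, 249]) cube([1859, 30, 197]);
translate([312, 1650, 249]) cube([1859, 30, 197]);
translate([243, 270, 249]) cube([30, 1341, 197]);
translate([2210, 270, 249]) cube([30, 1341, 197]);
translate([440, 201, 446]) cube([64, 1479, 17]);
translate([632, 201, 446]) cube([64, 1479, 17]);
translate([824, 201, 446]) cube([64, 1479, 17]);
translate([1016, 201, 446]) cube([64, 1479, 17]);
translate([1208, 201, 446]) cube([64, 1479, 17]);
translate([1400, 201, 446]) cube([64, 1479, 17]);
translate([1592, 201, 446]) cube([64, 1479, 17]);
translate([1784, 201, 446]) cube([64, 1479, 17]);
translate([1976, 201, 446]) cube([64, 1479, 17]);


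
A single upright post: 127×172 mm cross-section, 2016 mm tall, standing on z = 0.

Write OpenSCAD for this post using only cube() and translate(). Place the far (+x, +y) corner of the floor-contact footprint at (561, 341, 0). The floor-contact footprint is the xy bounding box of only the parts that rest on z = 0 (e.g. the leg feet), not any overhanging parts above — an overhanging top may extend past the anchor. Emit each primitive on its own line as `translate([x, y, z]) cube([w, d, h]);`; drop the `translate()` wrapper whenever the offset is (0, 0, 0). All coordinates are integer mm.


translate([434, 169, 0]) cube([127, 172, 2016]);


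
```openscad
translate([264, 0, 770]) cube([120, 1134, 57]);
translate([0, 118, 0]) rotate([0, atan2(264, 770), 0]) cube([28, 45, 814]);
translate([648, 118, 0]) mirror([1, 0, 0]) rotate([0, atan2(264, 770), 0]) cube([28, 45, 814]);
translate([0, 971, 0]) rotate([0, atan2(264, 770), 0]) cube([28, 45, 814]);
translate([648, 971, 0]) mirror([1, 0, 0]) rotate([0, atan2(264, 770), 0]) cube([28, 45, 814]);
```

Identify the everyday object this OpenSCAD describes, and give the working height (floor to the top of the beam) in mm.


A sawhorse. The overall height is 827 mm.

A beam across two mirrored pairs of raked legs — a sawhorse. The beam's underside is at z = 770 (matching the legs' vertical rise in atan2(264, 770)) and the beam is 57 mm tall, so its top is at 770 + 57 = 827 mm. The raked legs top out at the beam's underside, so that is the highest point.


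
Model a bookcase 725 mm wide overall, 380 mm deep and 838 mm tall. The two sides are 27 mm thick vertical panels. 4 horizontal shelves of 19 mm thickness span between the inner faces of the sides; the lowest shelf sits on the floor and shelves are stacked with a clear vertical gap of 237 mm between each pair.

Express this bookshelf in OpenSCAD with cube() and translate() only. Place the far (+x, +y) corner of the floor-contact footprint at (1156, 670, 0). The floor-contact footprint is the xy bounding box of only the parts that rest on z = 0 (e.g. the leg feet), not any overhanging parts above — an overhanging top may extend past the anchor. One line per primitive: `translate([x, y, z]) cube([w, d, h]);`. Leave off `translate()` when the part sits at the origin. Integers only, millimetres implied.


translate([431, 290, 0]) cube([27, 380, 838]);
translate([1129, 290, 0]) cube([27, 380, 838]);
translate([458, 290, 0]) cube([671, 380, 19]);
translate([458, 290, 256]) cube([671, 380, 19]);
translate([458, 290, 512]) cube([671, 380, 19]);
translate([458, 290, 768]) cube([671, 380, 19]);


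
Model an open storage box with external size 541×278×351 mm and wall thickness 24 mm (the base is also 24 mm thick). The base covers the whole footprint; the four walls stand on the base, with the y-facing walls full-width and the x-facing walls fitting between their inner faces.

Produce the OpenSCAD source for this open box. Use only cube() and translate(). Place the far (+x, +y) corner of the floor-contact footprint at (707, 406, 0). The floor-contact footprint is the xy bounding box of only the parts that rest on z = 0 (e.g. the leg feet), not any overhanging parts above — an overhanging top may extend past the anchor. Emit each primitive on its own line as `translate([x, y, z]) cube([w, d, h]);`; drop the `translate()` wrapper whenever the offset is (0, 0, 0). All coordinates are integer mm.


translate([166, 128, 0]) cube([541, 278, 24]);
translate([166, 128, 24]) cube([541, 24, 327]);
translate([166, 382, 24]) cube([541, 24, 327]);
translate([166, 152, 24]) cube([24, 230, 327]);
translate([683, 152, 24]) cube([24, 230, 327]);


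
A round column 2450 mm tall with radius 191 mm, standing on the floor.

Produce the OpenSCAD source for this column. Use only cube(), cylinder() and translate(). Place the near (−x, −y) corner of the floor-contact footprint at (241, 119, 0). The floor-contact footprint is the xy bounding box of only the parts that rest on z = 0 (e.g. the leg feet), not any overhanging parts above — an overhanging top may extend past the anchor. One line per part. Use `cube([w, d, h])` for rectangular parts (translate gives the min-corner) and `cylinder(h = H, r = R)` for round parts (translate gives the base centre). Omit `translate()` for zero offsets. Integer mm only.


translate([432, 310, 0]) cylinder(h = 2450, r = 191);


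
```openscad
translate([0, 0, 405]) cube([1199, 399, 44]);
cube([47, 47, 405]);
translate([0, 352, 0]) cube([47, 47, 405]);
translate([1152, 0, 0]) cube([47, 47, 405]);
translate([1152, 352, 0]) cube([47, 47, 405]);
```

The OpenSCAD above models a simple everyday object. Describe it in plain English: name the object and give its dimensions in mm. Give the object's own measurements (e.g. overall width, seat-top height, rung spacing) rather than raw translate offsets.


A bench: a 1199×399 mm seat slab, 44 mm thick, top at z = 449 mm, on four 47×47 mm square legs flush with the seat corners and standing on z = 0.


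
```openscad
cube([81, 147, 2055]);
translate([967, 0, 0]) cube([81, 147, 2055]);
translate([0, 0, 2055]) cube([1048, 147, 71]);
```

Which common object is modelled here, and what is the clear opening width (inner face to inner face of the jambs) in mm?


A door frame. The clear opening width is 886 mm.

Two 2055 mm tall posts with a header on top — a door frame. The left jamb is 81 mm wide at x = 0; the right jamb starts at x = 967. The clear opening is 967 − 81 = 886 mm.


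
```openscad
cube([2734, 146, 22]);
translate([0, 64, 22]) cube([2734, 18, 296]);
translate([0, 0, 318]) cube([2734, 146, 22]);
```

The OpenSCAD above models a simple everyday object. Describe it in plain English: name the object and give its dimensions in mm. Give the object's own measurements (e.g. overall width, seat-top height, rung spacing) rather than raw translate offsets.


An I-beam lying along x, 2734 mm long. Overall section height 340 mm. Two flanges 146 mm wide (y) and 22 mm thick, one on the floor and one at the top; a web 18 mm thick runs between them, centred on the flange width.


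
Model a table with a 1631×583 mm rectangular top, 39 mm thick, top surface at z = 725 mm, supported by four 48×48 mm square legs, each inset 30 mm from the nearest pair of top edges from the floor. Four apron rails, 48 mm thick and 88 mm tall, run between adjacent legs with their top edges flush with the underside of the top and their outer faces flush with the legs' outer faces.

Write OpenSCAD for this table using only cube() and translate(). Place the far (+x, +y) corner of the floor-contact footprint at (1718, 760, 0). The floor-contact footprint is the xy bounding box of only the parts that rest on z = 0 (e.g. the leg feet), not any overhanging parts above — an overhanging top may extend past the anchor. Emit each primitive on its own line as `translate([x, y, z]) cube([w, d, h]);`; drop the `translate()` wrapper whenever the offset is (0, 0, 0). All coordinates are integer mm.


translate([117, 207, 686]) cube([1631, 583, 39]);
translate([147, 237, 0]) cube([48, 48, 686]);
translate([1670, 237, 0]) cube([48, 48, 686]);
translate([147, 712, 0]) cube([48, 48, 686]);
translate([1670, 712, 0]) cube([48, 48, 686]);
translate([195, 237, 598]) cube([1475, 48, 88]);
translate([195, 712, 598]) cube([1475, 48, 88]);
translate([147, 285, 598]) cube([48, 427, 88]);
translate([1670, 285, 598]) cube([48, 427, 88]);


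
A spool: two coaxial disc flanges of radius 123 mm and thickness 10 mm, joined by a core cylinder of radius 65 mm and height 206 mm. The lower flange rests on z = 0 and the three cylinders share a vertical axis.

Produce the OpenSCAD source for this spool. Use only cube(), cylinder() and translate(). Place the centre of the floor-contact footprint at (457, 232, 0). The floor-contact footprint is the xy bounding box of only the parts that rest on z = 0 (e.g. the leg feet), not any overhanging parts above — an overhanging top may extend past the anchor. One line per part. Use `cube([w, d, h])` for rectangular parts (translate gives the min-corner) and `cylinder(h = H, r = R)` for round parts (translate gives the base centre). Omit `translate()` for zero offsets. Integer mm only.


translate([457, 232, 0]) cylinder(h = 10, r = 123);
translate([457, 232, 10]) cylinder(h = 206, r = 65);
translate([457, 232, 216]) cylinder(h = 10, r = 123);


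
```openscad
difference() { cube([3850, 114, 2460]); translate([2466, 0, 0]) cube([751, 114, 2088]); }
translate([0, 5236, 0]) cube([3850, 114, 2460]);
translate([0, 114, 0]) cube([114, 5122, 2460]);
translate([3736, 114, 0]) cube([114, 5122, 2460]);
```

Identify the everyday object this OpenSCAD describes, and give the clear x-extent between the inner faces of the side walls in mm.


A single room. The interior width is 3622 mm.

Four walls enclosing a rectangle with a door in the front wall — a room. Outside width 3850 minus two 114 mm walls gives 3622 mm.


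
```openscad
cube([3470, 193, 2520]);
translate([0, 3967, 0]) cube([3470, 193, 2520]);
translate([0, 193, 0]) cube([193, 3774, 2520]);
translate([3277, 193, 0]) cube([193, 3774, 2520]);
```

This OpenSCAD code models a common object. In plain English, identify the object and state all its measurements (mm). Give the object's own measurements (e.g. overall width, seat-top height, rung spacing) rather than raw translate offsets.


The wall frame of a small rectangular building: four walls, each 2520 mm tall and 193 mm thick, enclosing a footprint 3470 mm (x) by 4160 mm (y) outside-to-outside, with no floor or roof. The front and back walls (the −y and +y sides) span the full width; the two side walls fit between them.


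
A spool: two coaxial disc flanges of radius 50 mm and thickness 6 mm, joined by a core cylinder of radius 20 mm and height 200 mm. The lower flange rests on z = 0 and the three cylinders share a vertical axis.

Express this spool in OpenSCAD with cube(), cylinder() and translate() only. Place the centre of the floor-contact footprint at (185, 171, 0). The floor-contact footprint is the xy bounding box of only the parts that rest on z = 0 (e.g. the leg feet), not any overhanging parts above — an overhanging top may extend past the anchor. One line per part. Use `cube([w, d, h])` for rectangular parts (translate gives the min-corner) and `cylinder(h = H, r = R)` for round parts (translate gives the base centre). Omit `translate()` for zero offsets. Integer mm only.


translate([185, 171, 0]) cylinder(h = 6, r = 50);
translate([185, 171, 6]) cylinder(h = 200, r = 20);
translate([185, 171, 206]) cylinder(h = 6, r = 50);


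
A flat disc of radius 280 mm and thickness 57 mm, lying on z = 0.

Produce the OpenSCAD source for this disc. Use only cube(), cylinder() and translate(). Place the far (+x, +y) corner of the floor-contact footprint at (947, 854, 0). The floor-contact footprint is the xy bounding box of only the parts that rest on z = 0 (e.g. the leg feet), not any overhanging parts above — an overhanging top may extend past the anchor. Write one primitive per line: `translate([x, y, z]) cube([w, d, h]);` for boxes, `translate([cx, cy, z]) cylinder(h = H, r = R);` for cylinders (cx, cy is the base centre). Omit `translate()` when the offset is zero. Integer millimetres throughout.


translate([667, 574, 0]) cylinder(h = 57, r = 280);


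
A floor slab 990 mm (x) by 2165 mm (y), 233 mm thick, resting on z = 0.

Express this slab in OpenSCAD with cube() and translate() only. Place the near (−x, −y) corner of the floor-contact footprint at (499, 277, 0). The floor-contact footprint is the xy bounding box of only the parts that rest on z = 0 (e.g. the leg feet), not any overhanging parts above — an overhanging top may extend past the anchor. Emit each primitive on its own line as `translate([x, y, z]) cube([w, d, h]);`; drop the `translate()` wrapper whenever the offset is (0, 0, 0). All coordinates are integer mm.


translate([499, 277, 0]) cube([990, 2165, 233]);


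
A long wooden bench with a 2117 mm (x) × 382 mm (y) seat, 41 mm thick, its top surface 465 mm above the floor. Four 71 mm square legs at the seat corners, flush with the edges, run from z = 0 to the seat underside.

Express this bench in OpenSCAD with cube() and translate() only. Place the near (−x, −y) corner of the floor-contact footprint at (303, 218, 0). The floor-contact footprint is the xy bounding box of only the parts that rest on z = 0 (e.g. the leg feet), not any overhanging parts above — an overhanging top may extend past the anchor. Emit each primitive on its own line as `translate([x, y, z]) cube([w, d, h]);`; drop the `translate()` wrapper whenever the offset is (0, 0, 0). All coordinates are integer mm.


translate([303, 218, 424]) cube([2117, 382, 41]);
translate([303, 218, 0]) cube([71, 71, 424]);
translate([303, 529, 0]) cube([71, 71, 424]);
translate([2349, 218, 0]) cube([71, 71, 424]);
translate([2349, 529, 0]) cube([71, 71, 424]);


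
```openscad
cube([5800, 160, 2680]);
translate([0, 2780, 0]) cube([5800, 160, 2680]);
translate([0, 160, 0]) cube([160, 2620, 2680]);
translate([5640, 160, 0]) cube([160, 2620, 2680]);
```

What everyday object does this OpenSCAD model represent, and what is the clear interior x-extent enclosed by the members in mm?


A house (or room) frame. The interior width is 5480 mm.

Four 2680 mm walls enclosing a rectangle with no floor or roof — a room or house frame. Outside width is 5800 mm and wall thickness is 160 mm, so the interior width is 5800 − 2 × 160 = 5480 mm.


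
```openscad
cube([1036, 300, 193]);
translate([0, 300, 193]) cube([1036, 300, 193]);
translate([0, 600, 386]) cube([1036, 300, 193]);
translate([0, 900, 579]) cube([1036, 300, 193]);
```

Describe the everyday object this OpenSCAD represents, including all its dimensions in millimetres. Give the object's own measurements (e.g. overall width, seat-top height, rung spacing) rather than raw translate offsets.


A straight staircase of 4 solid steps. Each step is 1036 mm wide (x), 300 mm deep (y, the going) and 193 mm tall (the rise). The first step rests on the floor; each subsequent step sits one going further in +y and one rise higher in +z, directly behind and above the previous step with no overlap.


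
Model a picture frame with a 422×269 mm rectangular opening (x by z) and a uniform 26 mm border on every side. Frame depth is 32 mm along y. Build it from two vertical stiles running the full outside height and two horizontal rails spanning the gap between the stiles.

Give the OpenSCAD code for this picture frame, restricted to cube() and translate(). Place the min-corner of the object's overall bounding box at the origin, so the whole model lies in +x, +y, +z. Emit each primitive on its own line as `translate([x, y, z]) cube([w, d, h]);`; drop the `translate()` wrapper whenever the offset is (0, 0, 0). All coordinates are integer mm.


cube([26, 32, 321]);
translate([448, 0, 0]) cube([26, 32, 321]);
translate([26, 0, 0]) cube([422, 32, 26]);
translate([26, 0, 295]) cube([422, 32, 26]);


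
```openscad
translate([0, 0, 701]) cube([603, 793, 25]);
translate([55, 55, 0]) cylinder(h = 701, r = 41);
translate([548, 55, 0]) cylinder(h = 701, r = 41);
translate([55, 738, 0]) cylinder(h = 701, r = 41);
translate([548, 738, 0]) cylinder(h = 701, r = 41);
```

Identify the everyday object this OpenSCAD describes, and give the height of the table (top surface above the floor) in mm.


A table. The table height is 726 mm.

A 603×793×25 slab sits at z = 701 on four Ø82 mm round legs — a table. The top surface is at 701 + 25 = 726 mm.


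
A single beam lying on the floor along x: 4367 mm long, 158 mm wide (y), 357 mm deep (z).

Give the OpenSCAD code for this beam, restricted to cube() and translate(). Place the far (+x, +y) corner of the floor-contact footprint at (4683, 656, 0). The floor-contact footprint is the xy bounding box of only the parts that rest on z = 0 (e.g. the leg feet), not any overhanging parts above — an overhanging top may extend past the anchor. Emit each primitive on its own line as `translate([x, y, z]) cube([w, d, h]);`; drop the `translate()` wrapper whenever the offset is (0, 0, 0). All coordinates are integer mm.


translate([316, 498, 0]) cube([4367, 158, 357]);


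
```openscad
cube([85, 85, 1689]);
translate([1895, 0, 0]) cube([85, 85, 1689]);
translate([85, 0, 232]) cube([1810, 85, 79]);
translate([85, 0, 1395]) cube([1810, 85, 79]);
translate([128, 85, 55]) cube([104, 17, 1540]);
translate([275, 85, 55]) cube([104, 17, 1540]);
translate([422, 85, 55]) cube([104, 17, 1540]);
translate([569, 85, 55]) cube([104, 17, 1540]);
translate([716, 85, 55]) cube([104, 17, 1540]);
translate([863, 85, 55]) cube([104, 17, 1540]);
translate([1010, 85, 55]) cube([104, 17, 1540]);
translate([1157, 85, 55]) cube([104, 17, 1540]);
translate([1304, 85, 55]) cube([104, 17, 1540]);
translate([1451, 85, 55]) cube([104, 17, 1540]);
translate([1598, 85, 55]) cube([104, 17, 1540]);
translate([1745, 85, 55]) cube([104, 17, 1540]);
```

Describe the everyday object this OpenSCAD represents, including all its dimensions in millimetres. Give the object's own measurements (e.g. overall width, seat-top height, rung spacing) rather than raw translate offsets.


A fence section. Two 85×85 mm posts, 1689 mm tall, stand on the floor with a clear span of 1810 mm between their inner faces. Two horizontal rails of 85×79 mm section span the gap between the posts with their undersides at z = 232 mm and z = 1395 mm, flush with the posts' −y face. 12 pickets, each 104 mm wide, 17 mm thick and 1540 mm tall, are fixed to the +y face of the rails with their bottoms at z = 55 mm, spaced across the span with a 43 mm gap after the −x post and between neighbouring pickets, with 46 mm left before the +x post.


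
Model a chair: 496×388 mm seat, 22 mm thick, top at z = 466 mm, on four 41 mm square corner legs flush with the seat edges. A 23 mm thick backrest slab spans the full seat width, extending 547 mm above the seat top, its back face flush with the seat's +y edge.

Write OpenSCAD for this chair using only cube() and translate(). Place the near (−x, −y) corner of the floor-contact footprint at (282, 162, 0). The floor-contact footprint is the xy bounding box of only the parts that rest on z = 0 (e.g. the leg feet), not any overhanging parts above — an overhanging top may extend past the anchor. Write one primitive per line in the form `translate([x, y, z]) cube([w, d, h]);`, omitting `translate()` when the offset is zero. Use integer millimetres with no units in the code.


// leg_h = 466 - 22 = 444
translate([282, 162, 444]) cube([496, 388, 22]);
translate([282, 162, 0]) cube([41, 41, 444]);
translate([737, 162, 0]) cube([41, 41, 444]);
translate([282, 509, 0]) cube([41, 41, 444]);
translate([737, 509, 0]) cube([41, 41, 444]);
translate([282, 527, 466]) cube([496, 23, 547]);


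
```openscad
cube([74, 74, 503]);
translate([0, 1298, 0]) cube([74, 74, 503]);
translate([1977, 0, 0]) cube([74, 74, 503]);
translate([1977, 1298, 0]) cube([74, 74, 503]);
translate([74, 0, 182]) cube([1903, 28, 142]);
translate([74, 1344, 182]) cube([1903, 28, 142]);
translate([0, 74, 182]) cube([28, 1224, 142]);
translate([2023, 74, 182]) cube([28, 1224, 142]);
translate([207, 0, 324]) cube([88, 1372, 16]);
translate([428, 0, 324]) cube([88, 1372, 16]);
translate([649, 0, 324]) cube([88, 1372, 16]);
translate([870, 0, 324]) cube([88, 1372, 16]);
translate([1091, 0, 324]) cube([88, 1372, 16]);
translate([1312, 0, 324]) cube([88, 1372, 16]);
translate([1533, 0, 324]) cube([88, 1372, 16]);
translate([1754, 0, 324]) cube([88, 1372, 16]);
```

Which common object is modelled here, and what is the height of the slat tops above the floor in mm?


A bed frame. The slat-top height is 340 mm.

Four posts, four rails, and a row of slats — a bed frame. Slats sit on the rails at z = 182 + 142 = 324; with slat thickness 16, the top is 340 mm.


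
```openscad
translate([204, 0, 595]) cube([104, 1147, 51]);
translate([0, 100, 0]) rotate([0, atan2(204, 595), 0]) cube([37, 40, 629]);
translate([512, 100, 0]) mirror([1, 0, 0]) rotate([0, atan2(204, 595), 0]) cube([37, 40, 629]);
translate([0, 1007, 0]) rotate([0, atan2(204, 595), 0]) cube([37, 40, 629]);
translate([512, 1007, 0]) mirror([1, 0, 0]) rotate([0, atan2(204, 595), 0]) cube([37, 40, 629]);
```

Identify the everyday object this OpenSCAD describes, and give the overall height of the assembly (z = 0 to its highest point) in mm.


A sawhorse. The overall height is 646 mm.

A beam across two mirrored pairs of raked legs — a sawhorse. The beam's underside is at z = 595 (matching the legs' vertical rise in atan2(204, 595)) and the beam is 51 mm tall, so its top is at 595 + 51 = 646 mm. The raked legs top out at the beam's underside, so that is the highest point.


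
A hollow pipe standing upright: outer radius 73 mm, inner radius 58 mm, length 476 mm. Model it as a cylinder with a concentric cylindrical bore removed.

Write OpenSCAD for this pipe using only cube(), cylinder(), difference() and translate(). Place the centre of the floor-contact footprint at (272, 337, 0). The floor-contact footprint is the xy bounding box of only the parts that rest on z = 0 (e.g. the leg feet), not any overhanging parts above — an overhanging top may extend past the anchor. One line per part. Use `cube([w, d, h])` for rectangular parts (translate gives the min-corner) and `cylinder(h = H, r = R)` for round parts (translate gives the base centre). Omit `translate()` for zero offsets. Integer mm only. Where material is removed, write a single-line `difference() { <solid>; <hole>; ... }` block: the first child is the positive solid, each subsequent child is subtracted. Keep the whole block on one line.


difference() { translate([272, 337, 0]) cylinder(h = 476, r = 73); translate([272, 337, 0]) cylinder(h = 476, r = 58); }


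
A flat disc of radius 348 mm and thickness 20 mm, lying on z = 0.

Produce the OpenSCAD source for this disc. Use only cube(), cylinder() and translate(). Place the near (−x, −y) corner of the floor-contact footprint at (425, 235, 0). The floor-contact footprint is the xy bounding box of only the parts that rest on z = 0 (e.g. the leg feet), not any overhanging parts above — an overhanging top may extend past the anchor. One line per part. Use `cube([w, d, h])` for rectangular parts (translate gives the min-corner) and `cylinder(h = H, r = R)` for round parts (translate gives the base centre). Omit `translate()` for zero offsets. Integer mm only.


translate([773, 583, 0]) cylinder(h = 20, r = 348);


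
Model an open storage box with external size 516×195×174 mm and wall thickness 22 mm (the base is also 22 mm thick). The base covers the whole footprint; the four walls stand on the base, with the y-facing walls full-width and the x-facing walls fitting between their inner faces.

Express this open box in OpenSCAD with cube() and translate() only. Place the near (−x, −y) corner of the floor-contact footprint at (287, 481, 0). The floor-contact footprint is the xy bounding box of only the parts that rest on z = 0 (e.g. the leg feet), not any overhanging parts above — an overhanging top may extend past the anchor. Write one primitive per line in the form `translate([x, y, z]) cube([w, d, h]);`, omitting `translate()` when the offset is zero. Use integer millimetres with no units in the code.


translate([287, 481, 0]) cube([516, 195, 22]);
translate([287, 481, 22]) cube([516, 22, 152]);
translate([287, 654, 22]) cube([516, 22, 152]);
translate([287, 503, 22]) cube([22, 151, 152]);
translate([781, 503, 22]) cube([22, 151, 152]);


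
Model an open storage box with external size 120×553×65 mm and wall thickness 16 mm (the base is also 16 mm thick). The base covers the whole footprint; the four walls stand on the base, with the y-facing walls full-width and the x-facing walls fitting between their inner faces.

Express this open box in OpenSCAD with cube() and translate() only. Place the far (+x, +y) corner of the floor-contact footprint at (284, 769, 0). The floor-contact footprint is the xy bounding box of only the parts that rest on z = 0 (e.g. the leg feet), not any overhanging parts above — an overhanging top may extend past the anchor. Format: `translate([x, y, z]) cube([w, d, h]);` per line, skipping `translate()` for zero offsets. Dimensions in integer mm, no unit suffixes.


translate([164, 216, 0]) cube([120, 553, 16]);
translate([164, 216, 16]) cube([120, 16, 49]);
translate([164, 753, 16]) cube([120, 16, 49]);
translate([164, 232, 16]) cube([16, 521, 49]);
translate([268, 232, 16]) cube([16, 521, 49]);


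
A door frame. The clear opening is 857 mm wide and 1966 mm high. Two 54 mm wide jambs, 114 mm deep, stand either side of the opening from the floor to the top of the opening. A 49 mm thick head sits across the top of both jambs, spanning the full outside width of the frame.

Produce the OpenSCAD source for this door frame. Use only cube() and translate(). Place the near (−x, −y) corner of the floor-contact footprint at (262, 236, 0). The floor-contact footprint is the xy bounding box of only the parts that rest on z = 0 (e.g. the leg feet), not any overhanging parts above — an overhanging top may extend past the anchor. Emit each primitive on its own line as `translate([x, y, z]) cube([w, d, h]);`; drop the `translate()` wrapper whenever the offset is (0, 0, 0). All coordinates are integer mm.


translate([262, 236, 0]) cube([54, 114, 1966]);
translate([1173, 236, 0]) cube([54, 114, 1966]);
translate([262, 236, 1966]) cube([965, 114, 49]);


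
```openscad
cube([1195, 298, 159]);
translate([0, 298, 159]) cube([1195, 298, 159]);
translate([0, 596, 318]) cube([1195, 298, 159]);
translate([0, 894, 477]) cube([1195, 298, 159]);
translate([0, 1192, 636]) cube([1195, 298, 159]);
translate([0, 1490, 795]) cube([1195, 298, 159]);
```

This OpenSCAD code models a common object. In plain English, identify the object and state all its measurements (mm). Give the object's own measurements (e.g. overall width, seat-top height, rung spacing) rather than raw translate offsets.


A straight staircase of 6 solid steps. Each step is 1195 mm wide (x), 298 mm deep (y, the going) and 159 mm tall (the rise). The first step rests on the floor; each subsequent step sits one going further in +y and one rise higher in +z, directly behind and above the previous step with no overlap.


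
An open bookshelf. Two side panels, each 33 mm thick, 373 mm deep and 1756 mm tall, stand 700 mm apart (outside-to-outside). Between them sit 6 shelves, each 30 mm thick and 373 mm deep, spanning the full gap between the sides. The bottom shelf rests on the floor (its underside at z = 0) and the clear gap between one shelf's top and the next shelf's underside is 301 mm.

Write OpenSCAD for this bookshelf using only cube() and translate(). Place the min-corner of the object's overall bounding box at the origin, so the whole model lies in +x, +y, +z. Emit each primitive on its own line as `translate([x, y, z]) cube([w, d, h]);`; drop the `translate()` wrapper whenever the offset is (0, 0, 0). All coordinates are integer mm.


cube([33, 373, 1756]);
translate([667, 0, 0]) cube([33, 373, 1756]);
translate([33, 0, 0]) cube([634, 373, 30]);
translate([33, 0, 331]) cube([634, 373, 30]);
translate([33, 0, 662]) cube([634, 373, 30]);
translate([33, 0, 993]) cube([634, 373, 30]);
translate([33, 0, 1324]) cube([634, 373, 30]);
translate([33, 0, 1655]) cube([634, 373, 30]);


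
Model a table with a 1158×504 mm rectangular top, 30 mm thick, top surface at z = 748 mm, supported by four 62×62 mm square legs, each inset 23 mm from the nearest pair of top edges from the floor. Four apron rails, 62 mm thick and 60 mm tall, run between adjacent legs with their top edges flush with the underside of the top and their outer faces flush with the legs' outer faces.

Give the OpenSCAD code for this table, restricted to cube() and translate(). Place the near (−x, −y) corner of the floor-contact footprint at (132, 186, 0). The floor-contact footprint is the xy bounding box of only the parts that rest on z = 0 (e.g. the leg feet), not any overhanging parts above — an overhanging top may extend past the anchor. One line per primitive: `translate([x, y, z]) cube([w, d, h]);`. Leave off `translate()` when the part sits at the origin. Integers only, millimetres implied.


translate([109, 163, 718]) cube([1158, 504, 30]);
translate([132, 186, 0]) cube([62, 62, 718]);
translate([1182, 186, 0]) cube([62, 62, 718]);
translate([132, 582, 0]) cube([62, 62, 718]);
translate([1182, 582, 0]) cube([62, 62, 718]);
translate([194, 186, 658]) cube([988, 62, 60]);
translate([194, 582, 658]) cube([988, 62, 60]);
translate([132, 248, 658]) cube([62, 334, 60]);
translate([1182, 248, 658]) cube([62, 334, 60]);


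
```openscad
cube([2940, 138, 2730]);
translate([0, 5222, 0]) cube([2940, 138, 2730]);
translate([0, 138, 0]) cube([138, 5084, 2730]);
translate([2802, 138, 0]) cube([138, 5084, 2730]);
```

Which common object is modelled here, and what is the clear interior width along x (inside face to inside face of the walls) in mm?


A house (or room) frame. The interior width is 2664 mm.

Four 2730 mm walls enclosing a rectangle with no floor or roof — a room or house frame. Outside width is 2940 mm and wall thickness is 138 mm, so the interior width is 2940 − 2 × 138 = 2664 mm.


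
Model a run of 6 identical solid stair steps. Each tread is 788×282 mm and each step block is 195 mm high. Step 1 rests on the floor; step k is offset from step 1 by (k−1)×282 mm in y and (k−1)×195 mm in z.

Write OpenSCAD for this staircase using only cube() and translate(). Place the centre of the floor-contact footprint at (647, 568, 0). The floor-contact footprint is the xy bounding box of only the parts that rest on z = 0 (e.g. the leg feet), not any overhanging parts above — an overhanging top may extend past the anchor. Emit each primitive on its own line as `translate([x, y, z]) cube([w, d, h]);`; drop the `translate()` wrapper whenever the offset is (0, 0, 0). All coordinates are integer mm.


translate([253, 427, 0]) cube([788, 282, 195]);
translate([253, 709, 195]) cube([788, 282, 195]);
translate([253, 991, 390]) cube([788, 282, 195]);
translate([253, 1273, 585]) cube([788, 282, 195]);
translate([253, 1555, 780]) cube([788, 282, 195]);
translate([253, 1837, 975]) cube([788, 282, 195]);
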